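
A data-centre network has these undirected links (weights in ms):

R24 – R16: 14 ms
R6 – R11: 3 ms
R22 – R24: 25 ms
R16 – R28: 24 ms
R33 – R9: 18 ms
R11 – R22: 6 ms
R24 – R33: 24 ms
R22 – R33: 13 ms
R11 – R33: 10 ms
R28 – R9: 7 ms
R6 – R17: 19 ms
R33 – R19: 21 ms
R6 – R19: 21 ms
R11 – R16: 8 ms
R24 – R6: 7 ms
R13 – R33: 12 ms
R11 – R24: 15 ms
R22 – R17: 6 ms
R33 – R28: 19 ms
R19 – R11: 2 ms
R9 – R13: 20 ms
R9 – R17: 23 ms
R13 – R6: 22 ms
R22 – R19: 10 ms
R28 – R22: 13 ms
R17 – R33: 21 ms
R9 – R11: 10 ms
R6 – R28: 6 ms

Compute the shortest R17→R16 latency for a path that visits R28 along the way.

Best R17 to R28: R17 → R22 → R28 costing 19
Shortest R28→R16: R28 → R6 → R11 → R16 = 17
Total via R28: 19 + 17 = 36 ms.

36 ms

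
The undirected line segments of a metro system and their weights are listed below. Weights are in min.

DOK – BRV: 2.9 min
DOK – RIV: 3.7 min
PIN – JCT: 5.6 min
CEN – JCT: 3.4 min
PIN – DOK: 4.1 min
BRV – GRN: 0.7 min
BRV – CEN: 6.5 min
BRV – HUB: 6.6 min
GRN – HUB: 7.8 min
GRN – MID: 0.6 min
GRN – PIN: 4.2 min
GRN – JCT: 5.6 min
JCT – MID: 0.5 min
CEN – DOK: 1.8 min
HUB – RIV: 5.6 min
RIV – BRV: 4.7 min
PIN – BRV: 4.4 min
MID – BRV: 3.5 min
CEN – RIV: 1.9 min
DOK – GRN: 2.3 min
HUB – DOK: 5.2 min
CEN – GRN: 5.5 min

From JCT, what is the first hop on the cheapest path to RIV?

CEN

Candidate routes:
JCT - MID - GRN - BRV - RIV: 0.5+0.6+0.7+4.7 = 6.5
JCT - CEN - RIV: 3.4+1.9 = 5.3
Cheapest is JCT - CEN - RIV at 5.3 min.
So from JCT the first move is to CEN.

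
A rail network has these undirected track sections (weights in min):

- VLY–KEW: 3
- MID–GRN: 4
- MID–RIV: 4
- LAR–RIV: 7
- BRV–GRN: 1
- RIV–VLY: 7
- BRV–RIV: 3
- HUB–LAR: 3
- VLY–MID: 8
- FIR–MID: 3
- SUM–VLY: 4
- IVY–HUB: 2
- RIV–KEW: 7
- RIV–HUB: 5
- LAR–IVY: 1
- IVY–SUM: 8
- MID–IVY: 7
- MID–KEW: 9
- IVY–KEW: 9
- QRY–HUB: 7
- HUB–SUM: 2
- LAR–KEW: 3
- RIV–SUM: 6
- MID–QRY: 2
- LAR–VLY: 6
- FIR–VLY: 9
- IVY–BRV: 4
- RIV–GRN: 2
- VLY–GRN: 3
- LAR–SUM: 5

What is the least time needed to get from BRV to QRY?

Enumerating some paths:
BRV - RIV - MID - QRY: 3+4+2 = 9
BRV - GRN - MID - QRY: 1+4+2 = 7
The minimum is 7 min via BRV - GRN - MID - QRY.

7 min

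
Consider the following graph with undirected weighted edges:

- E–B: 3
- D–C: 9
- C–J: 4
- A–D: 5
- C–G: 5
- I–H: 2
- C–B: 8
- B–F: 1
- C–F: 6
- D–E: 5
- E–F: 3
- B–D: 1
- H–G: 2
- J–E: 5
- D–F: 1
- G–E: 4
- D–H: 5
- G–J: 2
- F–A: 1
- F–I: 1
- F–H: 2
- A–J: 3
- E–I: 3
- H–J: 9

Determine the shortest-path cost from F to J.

Candidate routes:
F - A - J: 1+3 = 4
F - H - G - J: 2+2+2 = 6
The minimum is 4 via F - A - J.

4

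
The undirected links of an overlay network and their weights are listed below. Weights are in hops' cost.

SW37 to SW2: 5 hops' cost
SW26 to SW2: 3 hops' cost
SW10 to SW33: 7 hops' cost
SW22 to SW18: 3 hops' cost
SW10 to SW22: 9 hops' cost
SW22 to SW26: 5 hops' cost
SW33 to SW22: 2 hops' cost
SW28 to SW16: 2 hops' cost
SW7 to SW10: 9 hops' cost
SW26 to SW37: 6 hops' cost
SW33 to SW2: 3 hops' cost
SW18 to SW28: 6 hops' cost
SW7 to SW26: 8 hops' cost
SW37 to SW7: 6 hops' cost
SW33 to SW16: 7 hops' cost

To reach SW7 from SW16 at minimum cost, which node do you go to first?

Candidate routes:
SW16 - SW33 - SW22 - SW26 - SW7: 7+2+5+8 = 22
SW16 - SW33 - SW10 - SW7: 7+7+9 = 23
SW16 - SW33 - SW2 - SW26 - SW7: 7+3+3+8 = 21
Cheapest is SW16 - SW33 - SW2 - SW26 - SW7 at 21 hops' cost.
So from SW16 the first move is to SW33.

SW33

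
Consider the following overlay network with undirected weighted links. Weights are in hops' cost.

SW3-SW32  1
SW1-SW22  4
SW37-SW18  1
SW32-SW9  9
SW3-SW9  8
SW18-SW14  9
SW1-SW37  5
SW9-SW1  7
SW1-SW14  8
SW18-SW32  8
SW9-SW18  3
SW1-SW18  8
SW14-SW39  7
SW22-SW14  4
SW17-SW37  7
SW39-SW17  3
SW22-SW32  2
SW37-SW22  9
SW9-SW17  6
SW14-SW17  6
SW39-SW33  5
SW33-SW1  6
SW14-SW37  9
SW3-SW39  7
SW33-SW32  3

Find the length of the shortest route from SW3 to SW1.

7 hops' cost

Candidate routes:
SW3 → SW32 → SW22 → SW1: 1+2+4 = 7
SW3 → SW32 → SW33 → SW1: 1+3+6 = 10
The minimum is 7 hops' cost via SW3 → SW32 → SW22 → SW1.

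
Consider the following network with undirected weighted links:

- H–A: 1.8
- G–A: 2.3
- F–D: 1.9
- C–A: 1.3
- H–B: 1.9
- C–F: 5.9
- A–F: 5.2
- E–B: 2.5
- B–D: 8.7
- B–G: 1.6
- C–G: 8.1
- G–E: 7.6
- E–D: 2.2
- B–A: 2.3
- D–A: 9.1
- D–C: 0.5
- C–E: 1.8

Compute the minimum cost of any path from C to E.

Enumerating some paths:
C → E: 1.8 = 1.8
C → D → E: 0.5+2.2 = 2.7
The minimum is 1.8 via C → E.

1.8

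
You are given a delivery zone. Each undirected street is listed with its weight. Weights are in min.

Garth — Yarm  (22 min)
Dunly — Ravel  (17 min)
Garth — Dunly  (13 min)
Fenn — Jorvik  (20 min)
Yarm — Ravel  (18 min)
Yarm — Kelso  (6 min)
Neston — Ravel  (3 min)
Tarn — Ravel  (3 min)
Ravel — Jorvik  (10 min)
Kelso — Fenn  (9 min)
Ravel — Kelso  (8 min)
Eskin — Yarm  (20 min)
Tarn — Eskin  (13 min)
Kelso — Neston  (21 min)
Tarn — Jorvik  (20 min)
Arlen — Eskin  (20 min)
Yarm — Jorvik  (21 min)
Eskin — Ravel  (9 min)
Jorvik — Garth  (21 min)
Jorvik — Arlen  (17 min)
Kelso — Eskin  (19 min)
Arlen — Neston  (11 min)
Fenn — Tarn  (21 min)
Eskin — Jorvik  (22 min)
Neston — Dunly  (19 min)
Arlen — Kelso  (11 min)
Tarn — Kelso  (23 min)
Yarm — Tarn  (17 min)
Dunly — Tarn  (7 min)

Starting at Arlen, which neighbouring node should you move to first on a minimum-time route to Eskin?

Eskin

Enumerating some paths:
Arlen → Neston → Ravel → Eskin: 11+3+9 = 23
Arlen → Eskin: 20 = 20
The minimum is 20 min via Arlen → Eskin.
So from Arlen the first move is to Eskin.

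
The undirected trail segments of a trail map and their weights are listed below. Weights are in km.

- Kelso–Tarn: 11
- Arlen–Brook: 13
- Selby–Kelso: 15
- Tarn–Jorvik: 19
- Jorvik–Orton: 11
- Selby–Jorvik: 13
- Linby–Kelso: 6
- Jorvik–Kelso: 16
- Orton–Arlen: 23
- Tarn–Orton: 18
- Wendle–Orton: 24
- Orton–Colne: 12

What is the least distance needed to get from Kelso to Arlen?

Running Dijkstra from Kelso:
Kelso: 0
Linby: 6  (via Kelso)
Tarn: 11  (via Kelso)
Selby: 15  (via Kelso)
Jorvik: 16  (via Kelso)
Orton: 27  (via Jorvik)
Colne: 39  (via Orton)
Arlen: 50  (via Orton)
Shortest route: Kelso–Jorvik–Orton–Arlen = 50 km.

50 km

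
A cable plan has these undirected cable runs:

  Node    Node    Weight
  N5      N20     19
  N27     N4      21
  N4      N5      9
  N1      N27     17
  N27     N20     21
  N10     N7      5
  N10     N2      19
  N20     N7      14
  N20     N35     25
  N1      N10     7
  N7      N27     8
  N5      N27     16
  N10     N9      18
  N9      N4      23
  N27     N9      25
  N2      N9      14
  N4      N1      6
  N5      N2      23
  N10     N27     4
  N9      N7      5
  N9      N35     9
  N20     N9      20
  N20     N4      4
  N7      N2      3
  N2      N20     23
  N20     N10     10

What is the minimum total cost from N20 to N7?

14

Settle nodes by increasing distance from N20:
N20: 0
N4: 4  (via N20)
N1: 10  (via N4)
N10: 10  (via N20)
N5: 13  (via N4)
N27: 14  (via N10)
N7: 14  (via N20)
Shortest route: N20 → N7 = 14.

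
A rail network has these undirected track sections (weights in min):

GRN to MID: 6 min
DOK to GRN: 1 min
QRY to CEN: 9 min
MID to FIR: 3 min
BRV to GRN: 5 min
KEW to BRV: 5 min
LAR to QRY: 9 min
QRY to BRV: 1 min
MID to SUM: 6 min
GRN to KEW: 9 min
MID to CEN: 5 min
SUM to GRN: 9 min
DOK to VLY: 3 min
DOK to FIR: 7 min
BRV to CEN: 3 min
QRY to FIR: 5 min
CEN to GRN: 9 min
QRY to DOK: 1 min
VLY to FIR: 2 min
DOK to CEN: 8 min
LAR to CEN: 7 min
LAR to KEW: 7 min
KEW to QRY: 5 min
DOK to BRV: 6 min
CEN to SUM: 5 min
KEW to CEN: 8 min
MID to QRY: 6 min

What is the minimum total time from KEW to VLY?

Candidate routes:
KEW–QRY–FIR–VLY: 5+5+2 = 12
KEW–QRY–DOK–VLY: 5+1+3 = 9
KEW–BRV–QRY–DOK–VLY: 5+1+1+3 = 10
Cheapest is KEW–QRY–DOK–VLY at 9 min.

9 min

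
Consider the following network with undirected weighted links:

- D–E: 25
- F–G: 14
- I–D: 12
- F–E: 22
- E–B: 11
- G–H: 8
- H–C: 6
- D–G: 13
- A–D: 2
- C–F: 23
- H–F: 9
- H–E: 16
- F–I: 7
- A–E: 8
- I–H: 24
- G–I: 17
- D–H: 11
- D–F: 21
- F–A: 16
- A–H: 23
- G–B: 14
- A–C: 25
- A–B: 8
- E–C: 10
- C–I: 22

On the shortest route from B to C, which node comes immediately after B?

E

Candidate routes:
B → A → D → H → C: 8+2+11+6 = 27
B → E → C: 11+10 = 21
B → G → H → C: 14+8+6 = 28
B → A → E → C: 8+8+10 = 26
Cheapest is B → E → C at 21.
So from B the first move is to E.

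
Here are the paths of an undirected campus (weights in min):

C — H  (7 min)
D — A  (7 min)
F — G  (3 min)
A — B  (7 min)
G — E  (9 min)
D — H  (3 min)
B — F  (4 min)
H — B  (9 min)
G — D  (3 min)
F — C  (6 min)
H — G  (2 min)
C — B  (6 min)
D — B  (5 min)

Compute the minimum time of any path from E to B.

16 min

Shortest distances from E:
E: 0
G: 9  (via E)
H: 11  (via G)
D: 12  (via G)
F: 12  (via G)
B: 16  (via F)
Shortest route: E–G–F–B = 16 min.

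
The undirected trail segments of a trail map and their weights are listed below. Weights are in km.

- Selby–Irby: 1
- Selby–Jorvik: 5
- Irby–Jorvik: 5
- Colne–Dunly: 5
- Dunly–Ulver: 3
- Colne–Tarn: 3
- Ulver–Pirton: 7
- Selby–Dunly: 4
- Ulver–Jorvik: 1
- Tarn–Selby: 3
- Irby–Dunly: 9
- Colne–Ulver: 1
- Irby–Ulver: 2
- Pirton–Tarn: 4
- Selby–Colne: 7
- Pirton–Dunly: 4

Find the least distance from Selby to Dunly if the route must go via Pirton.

Shortest Selby→Pirton: Selby–Tarn–Pirton = 7
Best Pirton to Dunly: Pirton–Dunly costing 4
Total via Pirton: 7 + 4 = 11 km.

11 km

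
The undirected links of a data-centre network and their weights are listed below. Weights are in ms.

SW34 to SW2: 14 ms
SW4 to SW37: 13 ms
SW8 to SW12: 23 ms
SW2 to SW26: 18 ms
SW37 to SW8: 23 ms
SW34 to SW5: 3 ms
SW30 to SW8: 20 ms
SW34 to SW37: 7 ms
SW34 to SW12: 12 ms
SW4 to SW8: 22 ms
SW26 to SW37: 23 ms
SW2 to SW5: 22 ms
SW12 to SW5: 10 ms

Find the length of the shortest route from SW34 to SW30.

50 ms

Settle nodes by increasing distance from SW34:
SW34: 0
SW5: 3  (via SW34)
SW37: 7  (via SW34)
SW12: 12  (via SW34)
SW2: 14  (via SW34)
SW4: 20  (via SW37)
SW8: 30  (via SW37)
SW26: 30  (via SW37)
SW30: 50  (via SW8)
Shortest route: SW34–SW37–SW8–SW30 = 50 ms.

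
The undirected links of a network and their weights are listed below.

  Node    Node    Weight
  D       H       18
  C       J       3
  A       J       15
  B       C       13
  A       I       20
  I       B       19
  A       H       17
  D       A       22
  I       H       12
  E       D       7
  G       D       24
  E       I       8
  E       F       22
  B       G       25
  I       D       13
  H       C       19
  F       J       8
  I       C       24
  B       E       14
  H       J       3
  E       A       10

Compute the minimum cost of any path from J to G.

41

Candidate routes:
J - H - I - E - D - G: 3+12+8+7+24 = 54
J - H - D - G: 3+18+24 = 45
J - C - B - G: 3+13+25 = 41
J - H - I - D - G: 3+12+13+24 = 52
Cheapest is J - C - B - G at 41.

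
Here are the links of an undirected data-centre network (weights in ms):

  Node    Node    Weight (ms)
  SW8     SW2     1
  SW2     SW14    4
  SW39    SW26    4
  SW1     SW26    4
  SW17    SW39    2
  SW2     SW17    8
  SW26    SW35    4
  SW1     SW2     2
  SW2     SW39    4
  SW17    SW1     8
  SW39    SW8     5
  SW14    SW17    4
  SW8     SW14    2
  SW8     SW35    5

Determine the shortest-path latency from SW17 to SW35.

10 ms

Enumerating some paths:
SW17 - SW39 - SW26 - SW35: 2+4+4 = 10
SW17 - SW14 - SW8 - SW35: 4+2+5 = 11
SW17 - SW39 - SW2 - SW8 - SW35: 2+4+1+5 = 12
The minimum is 10 ms via SW17 - SW39 - SW26 - SW35.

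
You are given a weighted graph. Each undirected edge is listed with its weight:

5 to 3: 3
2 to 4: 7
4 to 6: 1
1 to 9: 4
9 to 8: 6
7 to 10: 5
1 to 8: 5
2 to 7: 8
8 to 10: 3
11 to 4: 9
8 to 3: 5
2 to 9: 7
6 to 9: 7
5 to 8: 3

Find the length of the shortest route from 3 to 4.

19

Compare a few routes:
3–8–9–6–4: 5+6+7+1 = 19
3–5–8–9–6–4: 3+3+6+7+1 = 20
3–5–8–1–9–6–4: 3+3+5+4+7+1 = 23
3–8–1–9–6–4: 5+5+4+7+1 = 22
The minimum is 19 via 3–8–9–6–4.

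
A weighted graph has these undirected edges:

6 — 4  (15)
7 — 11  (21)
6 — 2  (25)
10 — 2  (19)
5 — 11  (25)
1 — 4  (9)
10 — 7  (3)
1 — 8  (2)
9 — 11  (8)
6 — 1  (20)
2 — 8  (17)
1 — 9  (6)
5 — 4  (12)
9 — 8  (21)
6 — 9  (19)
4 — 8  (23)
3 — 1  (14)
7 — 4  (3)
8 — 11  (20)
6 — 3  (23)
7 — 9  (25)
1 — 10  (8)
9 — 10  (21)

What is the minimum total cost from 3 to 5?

35

Running Dijkstra from 3:
3: 0
1: 14  (via 3)
8: 16  (via 1)
9: 20  (via 1)
10: 22  (via 1)
4: 23  (via 1)
6: 23  (via 3)
7: 25  (via 10)
11: 28  (via 9)
2: 33  (via 8)
5: 35  (via 4)
Shortest route: 3–1–4–5 = 35.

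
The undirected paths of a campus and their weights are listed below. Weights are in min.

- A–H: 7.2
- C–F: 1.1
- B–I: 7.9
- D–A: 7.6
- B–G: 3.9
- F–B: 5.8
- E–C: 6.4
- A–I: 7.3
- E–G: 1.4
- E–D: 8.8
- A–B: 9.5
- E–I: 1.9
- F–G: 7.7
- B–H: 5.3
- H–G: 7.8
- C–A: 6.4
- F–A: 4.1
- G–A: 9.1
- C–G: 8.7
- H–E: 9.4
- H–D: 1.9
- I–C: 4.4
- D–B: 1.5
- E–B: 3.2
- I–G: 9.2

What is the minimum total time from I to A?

Enumerating some paths:
I → A: 7.3 = 7.3
I → C → F → A: 4.4+1.1+4.1 = 9.6
The minimum is 7.3 min via I → A.

7.3 min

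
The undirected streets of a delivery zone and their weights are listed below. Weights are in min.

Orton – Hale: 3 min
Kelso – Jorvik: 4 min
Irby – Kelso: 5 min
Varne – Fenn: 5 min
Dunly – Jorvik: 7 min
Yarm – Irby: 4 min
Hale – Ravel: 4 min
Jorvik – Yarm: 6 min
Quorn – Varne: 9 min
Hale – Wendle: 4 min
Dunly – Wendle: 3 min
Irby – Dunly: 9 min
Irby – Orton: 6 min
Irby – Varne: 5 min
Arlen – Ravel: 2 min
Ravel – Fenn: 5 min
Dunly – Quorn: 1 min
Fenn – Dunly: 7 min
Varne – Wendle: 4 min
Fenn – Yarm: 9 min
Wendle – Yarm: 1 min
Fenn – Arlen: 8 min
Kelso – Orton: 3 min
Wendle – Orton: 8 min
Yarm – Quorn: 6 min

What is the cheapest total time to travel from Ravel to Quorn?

Running Dijkstra from Ravel:
Ravel: 0
Arlen: 2  (via Ravel)
Hale: 4  (via Ravel)
Fenn: 5  (via Ravel)
Orton: 7  (via Hale)
Wendle: 8  (via Hale)
Yarm: 9  (via Wendle)
Kelso: 10  (via Orton)
Varne: 10  (via Fenn)
Dunly: 11  (via Wendle)
Quorn: 12  (via Dunly)
Shortest route: Ravel–Hale–Wendle–Dunly–Quorn = 12 min.

12 min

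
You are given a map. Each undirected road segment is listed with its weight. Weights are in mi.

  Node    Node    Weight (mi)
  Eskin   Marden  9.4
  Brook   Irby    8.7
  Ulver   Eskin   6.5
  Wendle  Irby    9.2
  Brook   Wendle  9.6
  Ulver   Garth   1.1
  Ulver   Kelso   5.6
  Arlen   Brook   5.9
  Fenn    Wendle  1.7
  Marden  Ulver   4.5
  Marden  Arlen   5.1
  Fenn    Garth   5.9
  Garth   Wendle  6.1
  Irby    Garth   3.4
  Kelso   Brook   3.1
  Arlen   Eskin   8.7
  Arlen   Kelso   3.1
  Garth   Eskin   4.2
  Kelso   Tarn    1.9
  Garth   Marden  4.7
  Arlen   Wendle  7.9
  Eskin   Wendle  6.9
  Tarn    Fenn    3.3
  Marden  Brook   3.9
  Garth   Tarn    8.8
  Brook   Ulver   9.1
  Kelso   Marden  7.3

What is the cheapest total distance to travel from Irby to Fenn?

Running Dijkstra from Irby:
Irby: 0
Garth: 3.4  (via Irby)
Ulver: 4.5  (via Garth)
Eskin: 7.6  (via Garth)
Marden: 8.1  (via Garth)
Brook: 8.7  (via Irby)
Wendle: 9.2  (via Irby)
Fenn: 9.3  (via Garth)
Shortest route: Irby → Garth → Fenn = 9.3 mi.

9.3 mi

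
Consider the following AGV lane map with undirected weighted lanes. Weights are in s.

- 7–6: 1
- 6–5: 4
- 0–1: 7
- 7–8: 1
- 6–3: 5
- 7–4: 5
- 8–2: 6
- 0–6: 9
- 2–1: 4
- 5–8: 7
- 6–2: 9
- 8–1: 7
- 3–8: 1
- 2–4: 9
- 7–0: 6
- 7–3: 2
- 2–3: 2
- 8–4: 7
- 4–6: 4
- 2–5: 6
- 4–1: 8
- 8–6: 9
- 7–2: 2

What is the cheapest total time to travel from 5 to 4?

Shortest distances from 5:
5: 0
6: 4  (via 5)
7: 5  (via 6)
2: 6  (via 5)
8: 6  (via 7)
3: 7  (via 7)
4: 8  (via 6)
Shortest route: 5–6–4 = 8 s.

8 s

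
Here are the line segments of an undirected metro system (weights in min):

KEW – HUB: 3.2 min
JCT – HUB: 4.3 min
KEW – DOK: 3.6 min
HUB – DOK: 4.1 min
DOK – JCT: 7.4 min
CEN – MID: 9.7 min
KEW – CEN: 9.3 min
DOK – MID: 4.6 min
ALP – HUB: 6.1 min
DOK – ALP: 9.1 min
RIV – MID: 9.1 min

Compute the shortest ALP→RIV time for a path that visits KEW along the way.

26.6 min

Shortest ALP→KEW: ALP–HUB–KEW = 9.3
Shortest KEW→RIV: KEW–DOK–MID–RIV = 17.3
Total via KEW: 9.3 + 17.3 = 26.6 min.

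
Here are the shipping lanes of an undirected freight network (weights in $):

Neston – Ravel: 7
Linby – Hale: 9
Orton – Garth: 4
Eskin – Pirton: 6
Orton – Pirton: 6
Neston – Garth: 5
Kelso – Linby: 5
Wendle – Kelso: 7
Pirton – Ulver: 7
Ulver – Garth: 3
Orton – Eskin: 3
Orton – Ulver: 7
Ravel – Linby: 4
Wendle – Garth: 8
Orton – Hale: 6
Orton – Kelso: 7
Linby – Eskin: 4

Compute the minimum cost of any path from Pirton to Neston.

$15

Compare a few routes:
Pirton - Orton - Garth - Neston: 6+4+5 = 15
Pirton - Eskin - Orton - Garth - Neston: 6+3+4+5 = 18
Pirton - Eskin - Linby - Ravel - Neston: 6+4+4+7 = 21
Pirton - Orton - Ulver - Garth - Neston: 6+7+3+5 = 21
Cheapest is Pirton - Orton - Garth - Neston at $15.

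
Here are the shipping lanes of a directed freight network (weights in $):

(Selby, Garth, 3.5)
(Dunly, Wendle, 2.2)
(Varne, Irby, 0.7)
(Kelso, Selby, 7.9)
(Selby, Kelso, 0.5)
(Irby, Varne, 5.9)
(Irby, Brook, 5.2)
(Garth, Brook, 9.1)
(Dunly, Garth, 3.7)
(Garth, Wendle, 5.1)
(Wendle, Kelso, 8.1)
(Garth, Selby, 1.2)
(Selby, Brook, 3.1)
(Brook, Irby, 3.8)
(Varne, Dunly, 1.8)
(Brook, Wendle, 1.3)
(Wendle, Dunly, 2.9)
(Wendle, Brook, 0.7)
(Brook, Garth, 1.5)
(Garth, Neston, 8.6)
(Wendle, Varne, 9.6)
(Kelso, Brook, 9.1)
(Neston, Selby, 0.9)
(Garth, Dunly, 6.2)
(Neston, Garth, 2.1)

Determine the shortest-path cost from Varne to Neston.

$14.1

Compare a few routes:
Varne - Dunly - Garth - Neston: 1.8+3.7+8.6 = 14.1
Varne - Dunly - Wendle - Brook - Garth - Neston: 1.8+2.2+0.7+1.5+8.6 = 14.8
Cheapest is Varne - Dunly - Garth - Neston at $14.1.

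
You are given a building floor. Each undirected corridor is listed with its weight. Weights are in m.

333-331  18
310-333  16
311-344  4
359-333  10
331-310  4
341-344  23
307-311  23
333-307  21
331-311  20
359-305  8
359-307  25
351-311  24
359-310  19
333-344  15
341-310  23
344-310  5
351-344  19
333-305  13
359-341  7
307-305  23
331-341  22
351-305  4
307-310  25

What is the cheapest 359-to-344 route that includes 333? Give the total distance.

25 m

Best 359 to 333: 359–333 costing 10
Shortest 333→344: 333–344 = 15
Total via 333: 10 + 15 = 25 m.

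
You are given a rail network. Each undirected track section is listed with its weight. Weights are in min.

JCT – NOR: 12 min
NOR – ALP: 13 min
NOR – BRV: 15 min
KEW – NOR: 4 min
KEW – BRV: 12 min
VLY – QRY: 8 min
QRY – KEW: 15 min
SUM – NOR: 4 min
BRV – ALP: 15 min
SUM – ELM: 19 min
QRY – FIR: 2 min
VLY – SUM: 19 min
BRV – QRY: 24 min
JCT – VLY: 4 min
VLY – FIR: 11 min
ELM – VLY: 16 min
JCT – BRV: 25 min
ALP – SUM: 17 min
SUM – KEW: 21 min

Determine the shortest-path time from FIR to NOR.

21 min

Running Dijkstra from FIR:
FIR: 0
QRY: 2  (via FIR)
VLY: 10  (via QRY)
JCT: 14  (via VLY)
KEW: 17  (via QRY)
NOR: 21  (via KEW)
Shortest route: FIR → QRY → KEW → NOR = 21 min.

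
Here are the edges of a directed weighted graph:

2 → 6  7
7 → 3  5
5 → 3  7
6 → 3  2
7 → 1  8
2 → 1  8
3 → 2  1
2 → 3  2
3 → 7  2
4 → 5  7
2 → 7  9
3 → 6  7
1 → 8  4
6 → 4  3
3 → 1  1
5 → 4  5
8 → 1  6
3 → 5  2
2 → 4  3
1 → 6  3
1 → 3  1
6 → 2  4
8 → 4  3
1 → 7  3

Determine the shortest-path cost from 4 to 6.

Candidate routes:
4 - 5 - 3 - 1 - 6: 7+7+1+3 = 18
4 - 5 - 3 - 2 - 1 - 6: 7+7+1+8+3 = 26
4 - 5 - 3 - 2 - 6: 7+7+1+7 = 22
4 - 5 - 3 - 6: 7+7+7 = 21
The minimum is 18 via 4 - 5 - 3 - 1 - 6.

18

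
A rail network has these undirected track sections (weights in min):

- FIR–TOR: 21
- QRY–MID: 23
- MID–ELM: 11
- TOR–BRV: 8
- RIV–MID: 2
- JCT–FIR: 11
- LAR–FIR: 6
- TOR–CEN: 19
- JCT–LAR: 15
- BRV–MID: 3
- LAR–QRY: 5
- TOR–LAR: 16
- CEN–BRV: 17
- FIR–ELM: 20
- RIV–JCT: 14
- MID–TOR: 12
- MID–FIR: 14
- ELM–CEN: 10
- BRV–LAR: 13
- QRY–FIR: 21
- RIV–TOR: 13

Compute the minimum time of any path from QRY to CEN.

Enumerating some paths:
QRY - LAR - FIR - ELM - CEN: 5+6+20+10 = 41
QRY - LAR - BRV - CEN: 5+13+17 = 35
QRY - LAR - TOR - CEN: 5+16+19 = 40
Cheapest is QRY - LAR - BRV - CEN at 35 min.

35 min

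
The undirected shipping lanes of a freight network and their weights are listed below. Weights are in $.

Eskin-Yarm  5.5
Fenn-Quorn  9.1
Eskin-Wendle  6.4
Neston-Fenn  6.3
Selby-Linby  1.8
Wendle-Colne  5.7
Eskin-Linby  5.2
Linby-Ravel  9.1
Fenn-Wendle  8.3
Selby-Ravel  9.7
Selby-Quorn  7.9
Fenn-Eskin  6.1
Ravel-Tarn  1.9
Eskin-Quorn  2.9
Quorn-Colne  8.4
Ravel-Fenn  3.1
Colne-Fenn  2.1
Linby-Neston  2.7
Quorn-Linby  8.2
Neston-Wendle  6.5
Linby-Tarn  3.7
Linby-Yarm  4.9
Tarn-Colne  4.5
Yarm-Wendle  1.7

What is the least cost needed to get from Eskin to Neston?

$7.9

Enumerating some paths:
Eskin - Linby - Neston: 5.2+2.7 = 7.9
Eskin - Fenn - Neston: 6.1+6.3 = 12.4
Eskin - Wendle - Neston: 6.4+6.5 = 12.9
Cheapest is Eskin - Linby - Neston at $7.9.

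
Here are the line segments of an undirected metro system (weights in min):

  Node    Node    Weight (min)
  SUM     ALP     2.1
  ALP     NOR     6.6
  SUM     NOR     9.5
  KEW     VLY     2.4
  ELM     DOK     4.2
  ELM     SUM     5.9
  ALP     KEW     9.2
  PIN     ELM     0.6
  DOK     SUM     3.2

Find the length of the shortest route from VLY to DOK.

Shortest distances from VLY:
VLY: 0
KEW: 2.4  (via VLY)
ALP: 11.6  (via KEW)
SUM: 13.7  (via ALP)
DOK: 16.9  (via SUM)
Shortest route: VLY → KEW → ALP → SUM → DOK = 16.9 min.

16.9 min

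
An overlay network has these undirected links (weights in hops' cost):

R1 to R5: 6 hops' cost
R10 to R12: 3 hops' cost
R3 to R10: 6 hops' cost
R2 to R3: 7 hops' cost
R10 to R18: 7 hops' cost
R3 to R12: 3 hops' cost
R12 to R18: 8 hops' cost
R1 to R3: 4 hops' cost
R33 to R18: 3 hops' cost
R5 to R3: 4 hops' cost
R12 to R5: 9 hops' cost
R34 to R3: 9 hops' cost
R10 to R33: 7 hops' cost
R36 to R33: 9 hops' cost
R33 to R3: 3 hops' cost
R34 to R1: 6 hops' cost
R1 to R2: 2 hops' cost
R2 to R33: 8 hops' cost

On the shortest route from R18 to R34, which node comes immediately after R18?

R33

Candidate routes:
R18 → R33 → R3 → R34: 3+3+9 = 15
R18 → R33 → R3 → R1 → R34: 3+3+4+6 = 16
R18 → R33 → R2 → R1 → R34: 3+8+2+6 = 19
R18 → R12 → R3 → R34: 8+3+9 = 20
The minimum is 15 hops' cost via R18 → R33 → R3 → R34.
So from R18 the first move is to R33.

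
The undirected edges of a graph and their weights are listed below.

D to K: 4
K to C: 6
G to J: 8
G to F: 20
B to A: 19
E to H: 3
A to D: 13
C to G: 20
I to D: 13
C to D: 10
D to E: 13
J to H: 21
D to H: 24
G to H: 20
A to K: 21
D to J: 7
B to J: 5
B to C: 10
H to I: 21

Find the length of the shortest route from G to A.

28

Running Dijkstra from G:
G: 0
J: 8  (via G)
B: 13  (via J)
D: 15  (via J)
K: 19  (via D)
C: 20  (via G)
F: 20  (via G)
H: 20  (via G)
E: 23  (via H)
A: 28  (via D)
Shortest route: G–J–D–A = 28.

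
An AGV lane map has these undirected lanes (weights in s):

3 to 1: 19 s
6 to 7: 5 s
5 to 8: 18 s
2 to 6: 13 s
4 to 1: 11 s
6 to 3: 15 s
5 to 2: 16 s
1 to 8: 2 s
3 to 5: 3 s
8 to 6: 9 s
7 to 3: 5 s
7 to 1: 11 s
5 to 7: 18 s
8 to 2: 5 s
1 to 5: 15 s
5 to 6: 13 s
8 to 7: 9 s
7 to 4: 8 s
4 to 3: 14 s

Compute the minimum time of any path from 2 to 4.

18 s

Shortest distances from 2:
2: 0
8: 5  (via 2)
1: 7  (via 8)
6: 13  (via 2)
7: 14  (via 8)
5: 16  (via 2)
4: 18  (via 1)
Shortest route: 2 → 8 → 1 → 4 = 18 s.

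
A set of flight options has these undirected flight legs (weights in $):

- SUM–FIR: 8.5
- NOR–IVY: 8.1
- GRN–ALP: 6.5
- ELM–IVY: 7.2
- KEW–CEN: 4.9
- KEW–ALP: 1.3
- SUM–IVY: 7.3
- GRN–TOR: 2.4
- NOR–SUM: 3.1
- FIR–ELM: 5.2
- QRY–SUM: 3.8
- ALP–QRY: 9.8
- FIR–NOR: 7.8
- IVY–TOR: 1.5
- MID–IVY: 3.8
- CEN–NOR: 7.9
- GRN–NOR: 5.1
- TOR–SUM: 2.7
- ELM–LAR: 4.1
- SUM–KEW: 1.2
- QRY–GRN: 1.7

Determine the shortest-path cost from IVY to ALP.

$6.7

Enumerating some paths:
IVY - TOR - GRN - ALP: 1.5+2.4+6.5 = 10.4
IVY - SUM - KEW - ALP: 7.3+1.2+1.3 = 9.8
IVY - TOR - SUM - KEW - ALP: 1.5+2.7+1.2+1.3 = 6.7
Cheapest is IVY - TOR - SUM - KEW - ALP at $6.7.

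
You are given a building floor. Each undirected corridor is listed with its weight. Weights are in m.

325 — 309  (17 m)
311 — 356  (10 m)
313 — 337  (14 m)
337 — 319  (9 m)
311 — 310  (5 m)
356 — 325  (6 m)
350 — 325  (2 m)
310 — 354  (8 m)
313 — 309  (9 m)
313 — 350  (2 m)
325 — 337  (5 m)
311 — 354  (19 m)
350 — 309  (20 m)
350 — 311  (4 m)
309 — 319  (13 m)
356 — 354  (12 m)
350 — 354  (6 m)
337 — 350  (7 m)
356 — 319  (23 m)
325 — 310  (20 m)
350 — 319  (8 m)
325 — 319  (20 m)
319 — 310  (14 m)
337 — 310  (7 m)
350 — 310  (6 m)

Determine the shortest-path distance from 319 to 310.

Running Dijkstra from 319:
319: 0
350: 8  (via 319)
337: 9  (via 319)
313: 10  (via 350)
325: 10  (via 350)
311: 12  (via 350)
309: 13  (via 319)
354: 14  (via 350)
310: 14  (via 319)
Shortest route: 319–310 = 14 m.

14 m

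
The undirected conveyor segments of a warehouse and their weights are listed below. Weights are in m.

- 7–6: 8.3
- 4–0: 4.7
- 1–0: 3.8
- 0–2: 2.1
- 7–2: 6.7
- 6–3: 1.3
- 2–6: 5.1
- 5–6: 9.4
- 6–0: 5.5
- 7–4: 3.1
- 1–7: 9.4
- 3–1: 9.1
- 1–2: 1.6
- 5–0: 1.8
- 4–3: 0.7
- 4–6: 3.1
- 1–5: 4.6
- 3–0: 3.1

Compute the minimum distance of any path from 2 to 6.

Compare a few routes:
2–0–6: 2.1+5.5 = 7.6
2–6: 5.1 = 5.1
2–0–4–3–6: 2.1+4.7+0.7+1.3 = 8.8
2–0–3–6: 2.1+3.1+1.3 = 6.5
Cheapest is 2–6 at 5.1 m.

5.1 m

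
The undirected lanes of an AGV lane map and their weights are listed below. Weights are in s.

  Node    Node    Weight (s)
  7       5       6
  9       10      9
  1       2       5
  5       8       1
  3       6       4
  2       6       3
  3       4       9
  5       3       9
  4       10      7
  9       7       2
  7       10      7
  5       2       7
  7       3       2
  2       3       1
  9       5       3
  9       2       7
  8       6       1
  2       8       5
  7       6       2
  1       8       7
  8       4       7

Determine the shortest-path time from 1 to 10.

15 s

Running Dijkstra from 1:
1: 0
2: 5  (via 1)
3: 6  (via 2)
8: 7  (via 1)
5: 8  (via 8)
6: 8  (via 2)
7: 8  (via 3)
9: 10  (via 7)
4: 14  (via 8)
10: 15  (via 7)
Shortest route: 1 → 2 → 3 → 7 → 10 = 15 s.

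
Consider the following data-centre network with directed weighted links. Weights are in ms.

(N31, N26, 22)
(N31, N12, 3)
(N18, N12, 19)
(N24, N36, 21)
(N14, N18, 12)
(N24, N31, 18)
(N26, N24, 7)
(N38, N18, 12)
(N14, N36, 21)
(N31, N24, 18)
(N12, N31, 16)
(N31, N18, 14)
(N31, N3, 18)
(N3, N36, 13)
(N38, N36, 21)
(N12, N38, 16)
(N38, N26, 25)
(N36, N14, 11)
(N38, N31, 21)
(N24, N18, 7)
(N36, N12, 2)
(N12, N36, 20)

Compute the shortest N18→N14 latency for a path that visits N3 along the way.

Best N18 to N3: N18–N12–N31–N3 costing 53
Shortest N3→N14: N3–N36–N14 = 24
Total via N3: 53 + 24 = 77 ms.

77 ms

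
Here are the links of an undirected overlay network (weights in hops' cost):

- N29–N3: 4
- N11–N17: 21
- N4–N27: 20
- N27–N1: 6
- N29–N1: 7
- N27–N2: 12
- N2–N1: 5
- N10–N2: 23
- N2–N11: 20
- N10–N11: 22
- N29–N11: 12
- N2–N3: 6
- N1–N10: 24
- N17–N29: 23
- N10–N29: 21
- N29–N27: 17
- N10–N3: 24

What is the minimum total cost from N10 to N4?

50 hops' cost

Shortest distances from N10:
N10: 0
N29: 21  (via N10)
N11: 22  (via N10)
N2: 23  (via N10)
N1: 24  (via N10)
N3: 24  (via N10)
N27: 30  (via N1)
N17: 43  (via N11)
N4: 50  (via N27)
Shortest route: N10–N1–N27–N4 = 50 hops' cost.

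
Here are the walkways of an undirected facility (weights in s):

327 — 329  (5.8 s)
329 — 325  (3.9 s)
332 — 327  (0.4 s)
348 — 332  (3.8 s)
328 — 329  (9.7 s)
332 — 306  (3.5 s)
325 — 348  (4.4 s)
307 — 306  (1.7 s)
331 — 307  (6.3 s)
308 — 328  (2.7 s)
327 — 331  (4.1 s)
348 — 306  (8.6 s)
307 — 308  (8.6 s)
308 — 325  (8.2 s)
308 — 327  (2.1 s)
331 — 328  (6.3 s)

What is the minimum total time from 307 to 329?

11.4 s

Enumerating some paths:
307 → 306 → 332 → 327 → 329: 1.7+3.5+0.4+5.8 = 11.4
307 → 331 → 327 → 329: 6.3+4.1+5.8 = 16.2
Cheapest is 307 → 306 → 332 → 327 → 329 at 11.4 s.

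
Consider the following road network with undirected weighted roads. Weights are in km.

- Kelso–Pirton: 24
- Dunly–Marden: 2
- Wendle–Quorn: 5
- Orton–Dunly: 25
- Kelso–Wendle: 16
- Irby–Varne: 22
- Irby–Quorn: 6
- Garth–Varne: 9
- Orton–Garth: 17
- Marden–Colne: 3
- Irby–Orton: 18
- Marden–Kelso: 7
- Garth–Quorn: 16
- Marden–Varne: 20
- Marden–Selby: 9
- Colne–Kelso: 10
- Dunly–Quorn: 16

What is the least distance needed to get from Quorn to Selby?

27 km

Settle nodes by increasing distance from Quorn:
Quorn: 0
Wendle: 5  (via Quorn)
Irby: 6  (via Quorn)
Garth: 16  (via Quorn)
Dunly: 16  (via Quorn)
Marden: 18  (via Dunly)
Colne: 21  (via Marden)
Kelso: 21  (via Wendle)
Orton: 24  (via Irby)
Varne: 25  (via Garth)
Selby: 27  (via Marden)
Shortest route: Quorn–Dunly–Marden–Selby = 27 km.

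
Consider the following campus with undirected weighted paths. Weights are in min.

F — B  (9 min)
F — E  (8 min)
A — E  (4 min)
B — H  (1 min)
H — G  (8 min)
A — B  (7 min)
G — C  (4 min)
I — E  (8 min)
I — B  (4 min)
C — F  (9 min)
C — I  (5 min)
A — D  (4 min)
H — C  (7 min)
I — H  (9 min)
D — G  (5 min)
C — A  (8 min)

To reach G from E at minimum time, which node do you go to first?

A

Candidate routes:
E–A–D–G: 4+4+5 = 13
E–A–C–G: 4+8+4 = 16
The minimum is 13 min via E–A–D–G.
So from E the first move is to A.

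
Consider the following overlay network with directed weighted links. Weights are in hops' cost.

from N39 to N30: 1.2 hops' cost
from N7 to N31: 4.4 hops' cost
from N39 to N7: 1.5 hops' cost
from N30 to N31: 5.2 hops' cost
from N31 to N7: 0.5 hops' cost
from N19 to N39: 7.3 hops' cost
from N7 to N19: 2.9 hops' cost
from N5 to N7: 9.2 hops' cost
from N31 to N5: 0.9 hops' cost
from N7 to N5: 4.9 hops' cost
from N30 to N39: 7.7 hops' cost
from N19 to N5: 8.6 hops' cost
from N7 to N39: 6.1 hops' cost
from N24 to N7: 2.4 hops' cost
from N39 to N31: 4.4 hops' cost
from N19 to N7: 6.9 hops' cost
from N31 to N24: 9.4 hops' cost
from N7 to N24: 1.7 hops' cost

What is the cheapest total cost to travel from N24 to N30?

9.7 hops' cost

Shortest distances from N24:
N24: 0
N7: 2.4  (via N24)
N19: 5.3  (via N7)
N31: 6.8  (via N7)
N5: 7.3  (via N7)
N39: 8.5  (via N7)
N30: 9.7  (via N39)
Shortest route: N24–N7–N39–N30 = 9.7 hops' cost.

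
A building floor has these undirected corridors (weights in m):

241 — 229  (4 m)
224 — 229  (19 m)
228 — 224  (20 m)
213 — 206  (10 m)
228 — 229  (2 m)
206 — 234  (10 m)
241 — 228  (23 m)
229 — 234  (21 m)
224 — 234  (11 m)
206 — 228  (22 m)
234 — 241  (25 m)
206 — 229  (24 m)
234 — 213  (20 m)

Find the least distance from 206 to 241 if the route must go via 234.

Shortest 206→234: 206 → 234 = 10
Shortest 234→241: 234 → 241 = 25
Total via 234: 10 + 25 = 35 m.

35 m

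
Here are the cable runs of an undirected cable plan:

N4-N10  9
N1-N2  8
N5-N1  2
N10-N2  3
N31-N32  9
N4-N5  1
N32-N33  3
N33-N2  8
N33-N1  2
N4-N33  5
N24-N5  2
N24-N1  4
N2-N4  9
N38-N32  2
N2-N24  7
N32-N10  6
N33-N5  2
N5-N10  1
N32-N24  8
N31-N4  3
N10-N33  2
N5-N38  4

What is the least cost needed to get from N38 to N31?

8

Compare a few routes:
N38 - N5 - N4 - N31: 4+1+3 = 8
N38 - N32 - N31: 2+9 = 11
N38 - N32 - N33 - N10 - N5 - N4 - N31: 2+3+2+1+1+3 = 12
N38 - N32 - N33 - N5 - N4 - N31: 2+3+2+1+3 = 11
Cheapest is N38 - N5 - N4 - N31 at 8.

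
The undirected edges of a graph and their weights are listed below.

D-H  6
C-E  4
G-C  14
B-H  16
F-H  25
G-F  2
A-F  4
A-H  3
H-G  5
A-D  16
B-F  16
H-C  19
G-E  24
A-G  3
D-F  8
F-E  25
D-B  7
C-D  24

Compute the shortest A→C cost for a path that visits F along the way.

20

Best A to F: A–F costing 4
Shortest F→C: F–G–C = 16
Total via F: 4 + 16 = 20.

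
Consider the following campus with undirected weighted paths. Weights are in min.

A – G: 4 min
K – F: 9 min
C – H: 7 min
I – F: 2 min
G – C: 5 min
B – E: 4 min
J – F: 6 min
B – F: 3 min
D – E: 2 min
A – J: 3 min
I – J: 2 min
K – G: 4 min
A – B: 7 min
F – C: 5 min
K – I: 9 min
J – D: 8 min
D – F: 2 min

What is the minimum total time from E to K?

13 min

Enumerating some paths:
E - D - F - K: 2+2+9 = 13
E - D - F - I - K: 2+2+2+9 = 15
E - B - F - K: 4+3+9 = 16
E - D - F - C - G - K: 2+2+5+5+4 = 18
The minimum is 13 min via E - D - F - K.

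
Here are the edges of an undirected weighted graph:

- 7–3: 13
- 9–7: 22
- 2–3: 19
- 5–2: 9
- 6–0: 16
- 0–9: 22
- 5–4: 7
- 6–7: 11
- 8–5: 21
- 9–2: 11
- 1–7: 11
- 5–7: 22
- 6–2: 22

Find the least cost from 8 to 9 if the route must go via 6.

Shortest 8→6: 8 → 5 → 2 → 6 = 52
Best 6 to 9: 6 → 7 → 9 costing 33
Total via 6: 52 + 33 = 85.

85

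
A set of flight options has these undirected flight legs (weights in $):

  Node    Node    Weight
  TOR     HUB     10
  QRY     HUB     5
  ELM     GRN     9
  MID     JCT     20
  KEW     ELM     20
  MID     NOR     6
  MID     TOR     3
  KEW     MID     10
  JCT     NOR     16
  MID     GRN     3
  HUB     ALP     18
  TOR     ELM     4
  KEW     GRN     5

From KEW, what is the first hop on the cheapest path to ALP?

Enumerating some paths:
KEW–GRN–MID–TOR–HUB–ALP: 5+3+3+10+18 = 39
KEW–ELM–TOR–HUB–ALP: 20+4+10+18 = 52
KEW–MID–TOR–HUB–ALP: 10+3+10+18 = 41
KEW–GRN–ELM–TOR–HUB–ALP: 5+9+4+10+18 = 46
The minimum is $39 via KEW–GRN–MID–TOR–HUB–ALP.
So from KEW the first move is to GRN.

GRN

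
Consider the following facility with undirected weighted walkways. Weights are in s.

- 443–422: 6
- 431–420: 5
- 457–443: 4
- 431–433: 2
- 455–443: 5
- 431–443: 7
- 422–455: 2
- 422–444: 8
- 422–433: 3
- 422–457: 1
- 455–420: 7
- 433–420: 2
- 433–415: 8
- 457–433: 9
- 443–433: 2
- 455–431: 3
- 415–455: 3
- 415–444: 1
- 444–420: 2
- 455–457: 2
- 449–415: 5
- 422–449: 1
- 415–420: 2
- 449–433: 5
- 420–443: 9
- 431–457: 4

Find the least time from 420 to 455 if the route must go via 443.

Best 420 to 443: 420 → 433 → 443 costing 4
Shortest 443→455: 443 → 455 = 5
Total via 443: 4 + 5 = 9 s.

9 s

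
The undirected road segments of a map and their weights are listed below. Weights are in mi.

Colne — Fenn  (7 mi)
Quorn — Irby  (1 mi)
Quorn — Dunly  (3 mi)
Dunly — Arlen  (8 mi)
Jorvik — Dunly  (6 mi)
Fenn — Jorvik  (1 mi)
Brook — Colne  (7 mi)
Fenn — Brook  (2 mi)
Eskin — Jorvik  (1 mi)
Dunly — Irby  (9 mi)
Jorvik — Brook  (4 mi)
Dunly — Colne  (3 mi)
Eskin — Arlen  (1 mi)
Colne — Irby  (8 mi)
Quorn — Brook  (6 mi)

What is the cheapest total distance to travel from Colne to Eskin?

9 mi

Compare a few routes:
Colne–Brook–Fenn–Jorvik–Eskin: 7+2+1+1 = 11
Colne–Fenn–Jorvik–Eskin: 7+1+1 = 9
Colne–Dunly–Jorvik–Eskin: 3+6+1 = 10
The minimum is 9 mi via Colne–Fenn–Jorvik–Eskin.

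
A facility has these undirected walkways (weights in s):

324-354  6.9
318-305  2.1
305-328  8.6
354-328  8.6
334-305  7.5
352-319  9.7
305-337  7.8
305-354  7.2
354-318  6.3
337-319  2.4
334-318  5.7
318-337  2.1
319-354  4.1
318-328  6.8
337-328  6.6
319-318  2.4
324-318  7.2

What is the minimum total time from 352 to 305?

14.2 s

Settle nodes by increasing distance from 352:
352: 0
319: 9.7  (via 352)
318: 12.1  (via 319)
337: 12.1  (via 319)
354: 13.8  (via 319)
305: 14.2  (via 318)
Shortest route: 352 → 319 → 318 → 305 = 14.2 s.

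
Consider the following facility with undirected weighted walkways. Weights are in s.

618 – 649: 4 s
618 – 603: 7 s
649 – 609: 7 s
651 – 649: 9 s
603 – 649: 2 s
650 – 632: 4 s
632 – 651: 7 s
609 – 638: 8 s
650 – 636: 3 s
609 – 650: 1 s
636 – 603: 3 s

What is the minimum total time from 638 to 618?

Running Dijkstra from 638:
638: 0
609: 8  (via 638)
650: 9  (via 609)
636: 12  (via 650)
632: 13  (via 650)
649: 15  (via 609)
603: 15  (via 636)
618: 19  (via 649)
Shortest route: 638 → 609 → 649 → 618 = 19 s.

19 s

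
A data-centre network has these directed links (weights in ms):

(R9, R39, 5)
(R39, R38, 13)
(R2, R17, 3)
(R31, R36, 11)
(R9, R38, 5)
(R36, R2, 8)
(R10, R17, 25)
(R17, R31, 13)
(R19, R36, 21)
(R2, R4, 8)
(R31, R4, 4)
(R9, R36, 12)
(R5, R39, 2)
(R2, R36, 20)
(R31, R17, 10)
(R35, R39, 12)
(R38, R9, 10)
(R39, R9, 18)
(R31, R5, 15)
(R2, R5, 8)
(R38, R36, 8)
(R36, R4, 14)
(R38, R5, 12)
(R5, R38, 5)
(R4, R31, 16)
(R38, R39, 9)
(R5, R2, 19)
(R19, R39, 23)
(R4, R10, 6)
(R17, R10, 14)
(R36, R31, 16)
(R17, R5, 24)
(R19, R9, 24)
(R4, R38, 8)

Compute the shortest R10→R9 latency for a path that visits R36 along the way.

80 ms

Shortest R10→R36: R10–R17–R31–R36 = 49
Best R36 to R9: R36–R2–R5–R38–R9 costing 31
Total via R36: 49 + 31 = 80 ms.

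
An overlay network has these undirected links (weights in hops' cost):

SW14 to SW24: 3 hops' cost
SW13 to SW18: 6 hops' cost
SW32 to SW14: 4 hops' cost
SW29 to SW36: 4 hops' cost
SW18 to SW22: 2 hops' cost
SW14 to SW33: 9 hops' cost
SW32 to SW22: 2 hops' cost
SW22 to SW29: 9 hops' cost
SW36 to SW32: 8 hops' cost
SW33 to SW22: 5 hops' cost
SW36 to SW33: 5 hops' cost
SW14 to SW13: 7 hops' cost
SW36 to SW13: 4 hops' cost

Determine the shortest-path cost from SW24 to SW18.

11 hops' cost

Enumerating some paths:
SW24 - SW14 - SW32 - SW36 - SW13 - SW18: 3+4+8+4+6 = 25
SW24 - SW14 - SW32 - SW22 - SW18: 3+4+2+2 = 11
SW24 - SW14 - SW33 - SW22 - SW18: 3+9+5+2 = 19
SW24 - SW14 - SW13 - SW18: 3+7+6 = 16
The minimum is 11 hops' cost via SW24 - SW14 - SW32 - SW22 - SW18.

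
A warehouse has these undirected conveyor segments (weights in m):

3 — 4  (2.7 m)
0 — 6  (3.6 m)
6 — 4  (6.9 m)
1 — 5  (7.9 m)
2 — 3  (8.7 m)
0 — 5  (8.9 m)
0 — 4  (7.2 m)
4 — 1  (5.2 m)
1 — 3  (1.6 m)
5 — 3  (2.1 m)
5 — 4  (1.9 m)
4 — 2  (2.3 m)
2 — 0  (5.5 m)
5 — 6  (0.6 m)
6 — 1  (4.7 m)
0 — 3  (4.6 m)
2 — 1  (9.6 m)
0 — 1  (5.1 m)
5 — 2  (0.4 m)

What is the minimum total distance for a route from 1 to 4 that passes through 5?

Best 1 to 5: 1 → 3 → 5 costing 3.7
Shortest 5→4: 5 → 4 = 1.9
Total via 5: 3.7 + 1.9 = 5.6 m.

5.6 m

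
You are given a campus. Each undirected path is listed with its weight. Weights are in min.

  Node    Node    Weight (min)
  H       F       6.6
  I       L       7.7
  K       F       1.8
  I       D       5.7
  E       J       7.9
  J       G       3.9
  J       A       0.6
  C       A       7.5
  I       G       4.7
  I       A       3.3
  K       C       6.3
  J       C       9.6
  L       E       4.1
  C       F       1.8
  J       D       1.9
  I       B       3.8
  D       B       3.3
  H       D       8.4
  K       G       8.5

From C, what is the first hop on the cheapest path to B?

A

Enumerating some paths:
C → A → J → D → B: 7.5+0.6+1.9+3.3 = 13.3
C → A → I → B: 7.5+3.3+3.8 = 14.6
C → J → D → B: 9.6+1.9+3.3 = 14.8
Cheapest is C → A → J → D → B at 13.3 min.
So from C the first move is to A.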